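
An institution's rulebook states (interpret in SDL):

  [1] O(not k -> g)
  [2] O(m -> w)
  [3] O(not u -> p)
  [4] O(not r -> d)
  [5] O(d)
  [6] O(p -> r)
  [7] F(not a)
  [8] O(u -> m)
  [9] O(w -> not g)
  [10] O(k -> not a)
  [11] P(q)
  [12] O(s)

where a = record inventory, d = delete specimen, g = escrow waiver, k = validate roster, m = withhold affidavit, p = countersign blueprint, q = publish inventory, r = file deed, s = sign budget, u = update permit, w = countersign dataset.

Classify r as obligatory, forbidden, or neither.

Premise 7 is F(not a), i.e. O(a).
The contrapositive of premise 10 (O(k -> not a)) is O(a -> not k), and O(a) is already established, so O(not k).
Applying K to premise 1 (O(not k -> g)) and O(not k) yields O(g).
Premise 9, O(w -> not g), contraposes to O(g -> not w); with O(g) we get O(not w).
Premise 2, O(m -> w), contraposes to O(not w -> not m); with O(not w) we get O(not m).
The contrapositive of premise 8 (O(u -> m)) is O(not m -> not u), and O(not m) is already established, so O(not u).
With premise 3, O(not u -> p), the K-axiom yields O(p).
With premise 6, O(p -> r), the K-axiom yields O(r).
Premises 4, 5, 11, 12 do not contribute to this derivation.
Hence r is obligatory.

Obligatory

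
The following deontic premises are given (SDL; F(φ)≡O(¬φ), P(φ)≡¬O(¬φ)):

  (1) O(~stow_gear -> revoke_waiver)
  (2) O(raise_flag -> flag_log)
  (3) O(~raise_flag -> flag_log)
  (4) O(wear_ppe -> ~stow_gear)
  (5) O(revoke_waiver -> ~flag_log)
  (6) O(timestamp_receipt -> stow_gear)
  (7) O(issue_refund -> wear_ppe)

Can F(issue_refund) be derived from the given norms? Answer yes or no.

Yes

Premises 3 and 2 are O(~raise_flag -> flag_log) and O(raise_flag -> flag_log); every ideal world satisfies ~raise_flag or raise_flag, so in either case flag_log holds — hence O(flag_log).
The contrapositive of premise 5 (O(revoke_waiver -> ~flag_log)) is O(flag_log -> ~revoke_waiver), and O(flag_log) is already established, so O(~revoke_waiver).
Premise 1 is O(~stow_gear -> revoke_waiver); contrapositively O(~revoke_waiver -> stow_gear). Since O(~revoke_waiver) holds, K gives O(stow_gear).
The contrapositive of premise 4 (O(wear_ppe -> ~stow_gear)) is O(stow_gear -> ~wear_ppe), and O(stow_gear) is already established, so O(~wear_ppe).
The contrapositive of premise 7 (O(issue_refund -> wear_ppe)) is O(~wear_ppe -> ~issue_refund), and O(~wear_ppe) is already established, so O(~issue_refund).
Premise 6 does not contribute to this derivation.
So O(~issue_refund) holds, i.e. F(issue_refund). The claim follows.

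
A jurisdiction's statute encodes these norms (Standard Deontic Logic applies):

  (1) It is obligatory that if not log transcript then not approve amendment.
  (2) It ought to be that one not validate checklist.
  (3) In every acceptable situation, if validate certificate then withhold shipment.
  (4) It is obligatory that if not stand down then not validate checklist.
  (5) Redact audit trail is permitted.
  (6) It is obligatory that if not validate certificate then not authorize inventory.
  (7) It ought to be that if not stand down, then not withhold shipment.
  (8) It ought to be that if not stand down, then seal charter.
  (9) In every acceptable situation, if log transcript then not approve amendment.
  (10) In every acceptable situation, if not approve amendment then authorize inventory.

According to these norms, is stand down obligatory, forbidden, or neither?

Obligatory

Premises 9 and 1 cover both cases: O(log_transcript → ¬approve_amendment) and O(¬log_transcript → ¬approve_amendment). Since log_transcript ∨ ¬log_transcript is a tautology, O(¬approve_amendment) follows.
From O(¬approve_amendment) and premise 10, O(¬approve_amendment → authorize_inventory), we obtain O(authorize_inventory).
The contrapositive of premise 6 (O(¬validate_certificate → ¬authorize_inventory)) is O(authorize_inventory → validate_certificate), and O(authorize_inventory) is already established, so O(validate_certificate).
With premise 3, O(validate_certificate → withhold_shipment), the K-axiom yields O(withhold_shipment).
Premise 7 is O(¬stand_down → ¬withhold_shipment); contrapositively O(withhold_shipment → stand_down). Since O(withhold_shipment) holds, K gives O(stand_down).
Premises 2, 4, 5, 8 do not contribute to this derivation.
Hence stand_down is obligatory.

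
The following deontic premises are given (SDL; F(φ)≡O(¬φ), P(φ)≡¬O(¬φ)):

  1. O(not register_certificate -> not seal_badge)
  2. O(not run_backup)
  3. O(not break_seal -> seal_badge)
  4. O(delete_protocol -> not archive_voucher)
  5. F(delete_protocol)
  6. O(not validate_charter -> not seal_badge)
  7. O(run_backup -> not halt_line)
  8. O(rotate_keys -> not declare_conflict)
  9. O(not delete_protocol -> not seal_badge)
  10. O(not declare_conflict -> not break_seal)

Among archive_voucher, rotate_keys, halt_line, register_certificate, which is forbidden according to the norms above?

rotate_keys

Premise 5 is F(delete_protocol), i.e. O(not delete_protocol).
From O(not delete_protocol) and premise 9, O(not delete_protocol -> not seal_badge), we obtain O(not seal_badge).
Premise 3, O(not break_seal -> seal_badge), contraposes to O(not seal_badge -> break_seal); with O(not seal_badge) we get O(break_seal).
The contrapositive of premise 10 (O(not declare_conflict -> not break_seal)) is O(break_seal -> declare_conflict), and O(break_seal) is already established, so O(declare_conflict).
The contrapositive of premise 8 (O(rotate_keys -> not declare_conflict)) is O(declare_conflict -> not rotate_keys), and O(declare_conflict) is already established, so O(not rotate_keys).
So O(not rotate_keys) holds, i.e. rotate_keys is forbidden. None of the other listed options is forbidden under the premises.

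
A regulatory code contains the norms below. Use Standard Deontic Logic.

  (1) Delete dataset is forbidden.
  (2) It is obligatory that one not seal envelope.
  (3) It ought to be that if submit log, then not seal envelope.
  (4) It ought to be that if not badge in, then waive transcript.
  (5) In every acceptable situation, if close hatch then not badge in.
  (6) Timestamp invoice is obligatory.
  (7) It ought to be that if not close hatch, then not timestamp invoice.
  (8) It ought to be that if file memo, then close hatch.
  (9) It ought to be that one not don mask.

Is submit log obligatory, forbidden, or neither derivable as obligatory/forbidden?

Premise 3 is O(submit_log → ¬seal_envelope); even if O(¬seal_envelope) held, inferring O(submit_log) would be affirming the consequent — invalid.
No premise or chain of K-axiom applications forces O(submit_log), and none forces O(¬submit_log). So submit_log is neither obligatory nor forbidden under these norms.

Neither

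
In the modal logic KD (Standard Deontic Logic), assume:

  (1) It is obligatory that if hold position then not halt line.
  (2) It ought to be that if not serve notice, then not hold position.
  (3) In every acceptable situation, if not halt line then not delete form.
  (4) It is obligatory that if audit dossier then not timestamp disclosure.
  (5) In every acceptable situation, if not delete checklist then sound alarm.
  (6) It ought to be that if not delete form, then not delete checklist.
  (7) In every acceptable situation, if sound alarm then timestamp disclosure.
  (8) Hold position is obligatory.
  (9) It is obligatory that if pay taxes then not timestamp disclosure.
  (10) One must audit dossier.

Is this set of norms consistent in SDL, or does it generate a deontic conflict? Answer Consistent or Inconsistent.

Premise 10 states O(audit_dossier) outright.
Premise 4 is O(audit_dossier → ¬timestamp_disclosure); since O(audit_dossier), deontic closure gives O(¬timestamp_disclosure).
The contrapositive of premise 7 (O(sound_alarm → timestamp_disclosure)) is O(¬timestamp_disclosure → ¬sound_alarm), and O(¬timestamp_disclosure) is already established, so O(¬sound_alarm).
The contrapositive of premise 5 (O(¬delete_checklist → sound_alarm)) is O(¬sound_alarm → delete_checklist), and O(¬sound_alarm) is already established, so O(delete_checklist).
Premise 6, O(¬delete_form → ¬delete_checklist), contraposes to O(delete_checklist → delete_form); with O(delete_checklist) we get O(delete_form).
The contrapositive of premise 3 (O(¬halt_line → ¬delete_form)) is O(delete_form → halt_line), and O(delete_form) is already established, so O(halt_line).
The contrapositive of premise 1 (O(hold_position → ¬halt_line)) is O(halt_line → ¬hold_position), and O(halt_line) is already established, so O(¬hold_position).
However, premise 8 gives O(hold_position).
We now have both O(¬hold_position) and O(hold_position) — hold_position is simultaneously obligatory and forbidden, violating the D-axiom.

Inconsistent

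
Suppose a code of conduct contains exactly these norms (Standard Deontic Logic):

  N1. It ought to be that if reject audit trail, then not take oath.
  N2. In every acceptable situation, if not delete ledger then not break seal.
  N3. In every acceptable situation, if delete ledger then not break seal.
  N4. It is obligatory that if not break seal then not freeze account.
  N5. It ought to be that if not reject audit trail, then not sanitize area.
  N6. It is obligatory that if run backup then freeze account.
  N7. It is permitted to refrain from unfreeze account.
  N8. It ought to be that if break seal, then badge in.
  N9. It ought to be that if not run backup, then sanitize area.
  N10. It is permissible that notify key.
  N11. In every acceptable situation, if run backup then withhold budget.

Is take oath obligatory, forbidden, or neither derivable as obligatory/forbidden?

Forbidden

Premises 3 and 2 cover both cases: O(delete_ledger → ¬break_seal) and O(¬delete_ledger → ¬break_seal). Since delete_ledger ∨ ¬delete_ledger is a tautology, O(¬break_seal) follows.
Premise 4 is O(¬break_seal → ¬freeze_account); since O(¬break_seal), deontic closure gives O(¬freeze_account).
Premise 6, O(run_backup → freeze_account), contraposes to O(¬freeze_account → ¬run_backup); with O(¬freeze_account) we get O(¬run_backup).
Premise 9 is O(¬run_backup → sanitize_area); since O(¬run_backup), deontic closure gives O(sanitize_area).
The contrapositive of premise 5 (O(¬reject_audit_trail → ¬sanitize_area)) is O(sanitize_area → reject_audit_trail), and O(sanitize_area) is already established, so O(reject_audit_trail).
Applying K to premise 1 (O(reject_audit_trail → ¬take_oath)) and O(reject_audit_trail) yields O(¬take_oath).
Premises 7, 8, 10, 11 do not contribute to this derivation.
Thus O(¬take_oath), which is F(take_oath): take_oath is forbidden.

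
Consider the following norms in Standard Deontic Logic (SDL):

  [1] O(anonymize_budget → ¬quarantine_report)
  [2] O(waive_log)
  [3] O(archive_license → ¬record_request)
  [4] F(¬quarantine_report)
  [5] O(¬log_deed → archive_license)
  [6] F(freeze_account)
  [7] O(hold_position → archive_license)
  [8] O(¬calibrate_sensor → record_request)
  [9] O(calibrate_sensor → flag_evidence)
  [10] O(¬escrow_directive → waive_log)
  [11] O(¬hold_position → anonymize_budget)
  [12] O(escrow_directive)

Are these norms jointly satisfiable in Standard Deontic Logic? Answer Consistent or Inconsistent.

Consistent

Premise 10 is O(¬escrow_directive → waive_log); even if O(waive_log) held, inferring O(¬escrow_directive) would be affirming the consequent — invalid.
So O(¬escrow_directive) is not derivable, and the apparent clash with O(escrow_directive) does not arise.
A world satisfying every obligation exists (e.g. anonymize_budget=false, archive_license=true, calibrate_sensor=true, escrow_directive=true, flag_evidence=true, freeze_account=false, hold_position=true, log_deed=false, quarantine_report=true, record_request=false, waive_log=true); no atom is both obligatory and forbidden, so the set is consistent.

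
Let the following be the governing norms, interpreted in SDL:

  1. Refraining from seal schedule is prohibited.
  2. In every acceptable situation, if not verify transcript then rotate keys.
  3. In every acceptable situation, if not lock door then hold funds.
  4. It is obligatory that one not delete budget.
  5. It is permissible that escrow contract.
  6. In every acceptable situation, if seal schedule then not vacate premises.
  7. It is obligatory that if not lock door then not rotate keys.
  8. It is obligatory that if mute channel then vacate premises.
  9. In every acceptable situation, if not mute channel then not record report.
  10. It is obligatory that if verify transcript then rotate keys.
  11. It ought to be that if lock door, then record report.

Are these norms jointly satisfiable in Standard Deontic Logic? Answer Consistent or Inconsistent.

Premises 2 and 10 cover both cases: O(¬verify_transcript → rotate_keys) and O(verify_transcript → rotate_keys). Since ¬verify_transcript ∨ verify_transcript is a tautology, O(rotate_keys) follows.
Premise 7 is O(¬lock_door → ¬rotate_keys); contrapositively O(rotate_keys → lock_door). Since O(rotate_keys) holds, K gives O(lock_door).
With premise 11, O(lock_door → record_report), the K-axiom yields O(record_report).
Premise 9, O(¬mute_channel → ¬record_report), contraposes to O(record_report → mute_channel); with O(record_report) we get O(mute_channel).
With premise 8, O(mute_channel → vacate_premises), the K-axiom yields O(vacate_premises).
Premise 6, O(seal_schedule → ¬vacate_premises), contraposes to O(vacate_premises → ¬seal_schedule); with O(vacate_premises) we get O(¬seal_schedule).
But premise 1, F(¬seal_schedule), means O(seal_schedule).
We now have both O(¬seal_schedule) and O(seal_schedule) — seal_schedule is simultaneously obligatory and forbidden, violating the D-axiom.

Inconsistent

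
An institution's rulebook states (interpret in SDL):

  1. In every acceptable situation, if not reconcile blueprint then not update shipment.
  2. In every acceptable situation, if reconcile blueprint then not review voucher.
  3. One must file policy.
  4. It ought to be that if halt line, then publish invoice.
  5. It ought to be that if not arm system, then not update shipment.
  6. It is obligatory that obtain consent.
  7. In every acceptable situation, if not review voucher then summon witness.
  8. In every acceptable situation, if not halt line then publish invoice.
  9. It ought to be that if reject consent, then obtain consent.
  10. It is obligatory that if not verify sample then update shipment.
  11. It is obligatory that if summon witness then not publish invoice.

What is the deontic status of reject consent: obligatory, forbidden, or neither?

Premise 9 is O(reject_consent → obtain_consent); even if O(obtain_consent) held, inferring O(reject_consent) would be affirming the consequent — invalid.
No premise or chain of K-axiom applications forces O(reject_consent), and none forces O(¬reject_consent). So reject_consent is neither obligatory nor forbidden under these norms.

Neither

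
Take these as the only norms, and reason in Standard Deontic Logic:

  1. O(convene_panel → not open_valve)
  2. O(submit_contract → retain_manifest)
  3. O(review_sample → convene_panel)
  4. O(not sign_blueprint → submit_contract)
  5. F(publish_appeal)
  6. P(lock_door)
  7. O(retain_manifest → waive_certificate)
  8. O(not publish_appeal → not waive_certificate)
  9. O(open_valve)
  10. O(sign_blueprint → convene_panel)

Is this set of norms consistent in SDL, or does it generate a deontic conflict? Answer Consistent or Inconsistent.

Premise 5, F(publish_appeal), is equivalent to O(not publish_appeal).
With premise 8, O(not publish_appeal → not waive_certificate), the K-axiom yields O(not waive_certificate).
Premise 7, O(retain_manifest → waive_certificate), contraposes to O(not waive_certificate → not retain_manifest); with O(not waive_certificate) we get O(not retain_manifest).
Premise 2, O(submit_contract → retain_manifest), contraposes to O(not retain_manifest → not submit_contract); with O(not retain_manifest) we get O(not submit_contract).
The contrapositive of premise 4 (O(not sign_blueprint → submit_contract)) is O(not submit_contract → sign_blueprint), and O(not submit_contract) is already established, so O(sign_blueprint).
With premise 10, O(sign_blueprint → convene_panel), the K-axiom yields O(convene_panel).
Premise 1 is O(convene_panel → not open_valve); since O(convene_panel), deontic closure gives O(not open_valve).
However, premise 9 gives O(open_valve).
We now have both O(not open_valve) and O(open_valve) — open_valve is simultaneously obligatory and forbidden, violating the D-axiom.

Inconsistent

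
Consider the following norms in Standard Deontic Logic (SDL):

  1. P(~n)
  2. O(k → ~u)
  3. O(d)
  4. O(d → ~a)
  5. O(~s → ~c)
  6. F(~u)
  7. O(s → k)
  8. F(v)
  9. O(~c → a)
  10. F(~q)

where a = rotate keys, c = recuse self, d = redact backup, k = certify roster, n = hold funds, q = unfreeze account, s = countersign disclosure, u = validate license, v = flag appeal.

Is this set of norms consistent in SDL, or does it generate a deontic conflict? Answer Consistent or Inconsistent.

Premise 6, F(~u), is equivalent to O(u).
The contrapositive of premise 2 (O(k → ~u)) is O(u → ~k), and O(u) is already established, so O(~k).
The contrapositive of premise 7 (O(s → k)) is O(~k → ~s), and O(~k) is already established, so O(~s).
Premise 5 is O(~s → ~c); since O(~s), deontic closure gives O(~c).
From O(~c) and premise 9, O(~c → a), we obtain O(a).
The contrapositive of premise 4 (O(d → ~a)) is O(a → ~d), and O(a) is already established, so O(~d).
But premise 3 directly asserts O(d).
We now have both O(~d) and O(d) — d is simultaneously obligatory and forbidden, violating the D-axiom.

Inconsistent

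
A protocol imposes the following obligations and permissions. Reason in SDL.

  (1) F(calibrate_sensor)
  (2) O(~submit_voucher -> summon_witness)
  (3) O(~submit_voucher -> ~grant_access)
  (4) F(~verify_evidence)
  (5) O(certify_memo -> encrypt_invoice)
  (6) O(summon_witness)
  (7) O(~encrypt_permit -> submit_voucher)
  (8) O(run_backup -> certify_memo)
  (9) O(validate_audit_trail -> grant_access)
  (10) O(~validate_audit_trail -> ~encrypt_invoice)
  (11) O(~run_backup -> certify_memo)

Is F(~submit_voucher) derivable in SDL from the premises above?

Premises 11 and 8 cover both cases: O(~run_backup -> certify_memo) and O(run_backup -> certify_memo). Since ~run_backup ∨ run_backup is a tautology, O(certify_memo) follows.
With premise 5, O(certify_memo -> encrypt_invoice), the K-axiom yields O(encrypt_invoice).
The contrapositive of premise 10 (O(~validate_audit_trail -> ~encrypt_invoice)) is O(encrypt_invoice -> validate_audit_trail), and O(encrypt_invoice) is already established, so O(validate_audit_trail).
From O(validate_audit_trail) and premise 9, O(validate_audit_trail -> grant_access), we obtain O(grant_access).
The contrapositive of premise 3 (O(~submit_voucher -> ~grant_access)) is O(grant_access -> submit_voucher), and O(grant_access) is already established, so O(submit_voucher).
Premises 1, 2, 4, 6, 7 do not contribute to this derivation.
So O(submit_voucher) holds, i.e. F(~submit_voucher). The claim follows.

Yes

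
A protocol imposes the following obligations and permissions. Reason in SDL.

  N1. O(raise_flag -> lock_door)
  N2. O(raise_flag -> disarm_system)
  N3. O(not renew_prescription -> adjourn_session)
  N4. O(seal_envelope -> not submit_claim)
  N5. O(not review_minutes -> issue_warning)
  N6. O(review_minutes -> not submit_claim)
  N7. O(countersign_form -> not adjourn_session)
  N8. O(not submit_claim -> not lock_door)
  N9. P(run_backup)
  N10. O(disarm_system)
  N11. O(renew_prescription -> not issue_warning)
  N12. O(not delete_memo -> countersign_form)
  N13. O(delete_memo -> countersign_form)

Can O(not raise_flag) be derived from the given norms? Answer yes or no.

Premises 13 and 12 cover both cases: O(delete_memo -> countersign_form) and O(not delete_memo -> countersign_form). Since delete_memo ∨ not delete_memo is a tautology, O(countersign_form) follows.
With premise 7, O(countersign_form -> not adjourn_session), the K-axiom yields O(not adjourn_session).
Premise 3, O(not renew_prescription -> adjourn_session), contraposes to O(not adjourn_session -> renew_prescription); with O(not adjourn_session) we get O(renew_prescription).
From O(renew_prescription) and premise 11, O(renew_prescription -> not issue_warning), we obtain O(not issue_warning).
Premise 5 is O(not review_minutes -> issue_warning); contrapositively O(not issue_warning -> review_minutes). Since O(not issue_warning) holds, K gives O(review_minutes).
From O(review_minutes) and premise 6, O(review_minutes -> not submit_claim), we obtain O(not submit_claim).
Premise 8 is O(not submit_claim -> not lock_door); since O(not submit_claim), deontic closure gives O(not lock_door).
Premise 1, O(raise_flag -> lock_door), contraposes to O(not lock_door -> not raise_flag); with O(not lock_door) we get O(not raise_flag).
Premises 2, 4, 9, 10 do not contribute to this derivation.
So O(not raise_flag) follows.

Yes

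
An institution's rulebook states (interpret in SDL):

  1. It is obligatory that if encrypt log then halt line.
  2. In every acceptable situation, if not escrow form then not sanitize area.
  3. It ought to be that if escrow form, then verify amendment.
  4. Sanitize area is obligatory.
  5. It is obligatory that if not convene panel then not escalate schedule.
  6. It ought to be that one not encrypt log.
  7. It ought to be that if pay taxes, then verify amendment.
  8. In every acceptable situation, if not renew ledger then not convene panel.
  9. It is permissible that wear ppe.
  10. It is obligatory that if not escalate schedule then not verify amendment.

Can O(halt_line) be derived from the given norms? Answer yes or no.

No

Premise 1 is O(encrypt_log → halt_line), but O(encrypt_log) is not derivable from the premises, so it does not yield O(halt_line).
No other premise forces O(halt_line). An ideal world satisfying every premise can still have halt_line false, so O(halt_line) is not derivable.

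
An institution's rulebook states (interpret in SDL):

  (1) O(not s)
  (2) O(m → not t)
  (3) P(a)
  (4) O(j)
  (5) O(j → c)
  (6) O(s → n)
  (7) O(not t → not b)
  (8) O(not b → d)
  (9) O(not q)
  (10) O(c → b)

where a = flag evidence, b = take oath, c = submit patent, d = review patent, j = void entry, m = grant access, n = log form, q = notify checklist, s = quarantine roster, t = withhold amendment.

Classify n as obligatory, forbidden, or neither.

Neither

Premise 6 is O(s → n), but O(s) is not derivable from the premises, so it does not yield O(n).
No premise or chain of K-axiom applications forces O(n), and none forces O(not n). So n is neither obligatory nor forbidden under these norms.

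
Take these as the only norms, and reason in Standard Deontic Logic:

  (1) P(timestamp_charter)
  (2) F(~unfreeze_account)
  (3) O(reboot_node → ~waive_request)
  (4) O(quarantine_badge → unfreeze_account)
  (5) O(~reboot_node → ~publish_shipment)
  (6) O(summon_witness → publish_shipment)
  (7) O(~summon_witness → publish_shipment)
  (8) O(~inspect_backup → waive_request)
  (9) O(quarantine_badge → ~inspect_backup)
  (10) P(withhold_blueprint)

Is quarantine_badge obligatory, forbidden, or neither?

Premises 6 and 7 are O(summon_witness → publish_shipment) and O(~summon_witness → publish_shipment); every ideal world satisfies summon_witness or ~summon_witness, so in either case publish_shipment holds — hence O(publish_shipment).
Premise 5, O(~reboot_node → ~publish_shipment), contraposes to O(publish_shipment → reboot_node); with O(publish_shipment) we get O(reboot_node).
With premise 3, O(reboot_node → ~waive_request), the K-axiom yields O(~waive_request).
The contrapositive of premise 8 (O(~inspect_backup → waive_request)) is O(~waive_request → inspect_backup), and O(~waive_request) is already established, so O(inspect_backup).
The contrapositive of premise 9 (O(quarantine_badge → ~inspect_backup)) is O(inspect_backup → ~quarantine_badge), and O(inspect_backup) is already established, so O(~quarantine_badge).
Premises 1, 2, 4, 10 do not contribute to this derivation.
Thus O(~quarantine_badge), which is F(quarantine_badge): quarantine_badge is forbidden.

Forbidden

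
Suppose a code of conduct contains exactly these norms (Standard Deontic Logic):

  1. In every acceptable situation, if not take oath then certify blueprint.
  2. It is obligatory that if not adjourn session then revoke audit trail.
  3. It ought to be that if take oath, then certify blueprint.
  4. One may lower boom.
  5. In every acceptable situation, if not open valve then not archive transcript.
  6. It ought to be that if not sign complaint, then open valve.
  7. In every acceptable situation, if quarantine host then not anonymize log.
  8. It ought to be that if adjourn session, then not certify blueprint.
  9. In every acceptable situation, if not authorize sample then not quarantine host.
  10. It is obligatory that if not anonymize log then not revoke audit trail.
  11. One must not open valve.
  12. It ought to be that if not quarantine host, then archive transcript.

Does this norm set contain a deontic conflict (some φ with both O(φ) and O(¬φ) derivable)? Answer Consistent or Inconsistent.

Inconsistent

By case analysis on take_oath: premise 3 gives O(take_oath → certify_blueprint) and premise 1 gives O(¬take_oath → certify_blueprint), so O(certify_blueprint) either way.
Premise 8, O(adjourn_session → ¬certify_blueprint), contraposes to O(certify_blueprint → ¬adjourn_session); with O(certify_blueprint) we get O(¬adjourn_session).
Premise 2 is O(¬adjourn_session → revoke_audit_trail); since O(¬adjourn_session), deontic closure gives O(revoke_audit_trail).
Premise 10, O(¬anonymize_log → ¬revoke_audit_trail), contraposes to O(revoke_audit_trail → anonymize_log); with O(revoke_audit_trail) we get O(anonymize_log).
The contrapositive of premise 7 (O(quarantine_host → ¬anonymize_log)) is O(anonymize_log → ¬quarantine_host), and O(anonymize_log) is already established, so O(¬quarantine_host).
Applying K to premise 12 (O(¬quarantine_host → archive_transcript)) and O(¬quarantine_host) yields O(archive_transcript).
The contrapositive of premise 5 (O(¬open_valve → ¬archive_transcript)) is O(archive_transcript → open_valve), and O(archive_transcript) is already established, so O(open_valve).
Yet premise 11 is F(open_valve), i.e. O(¬open_valve).
We now have both O(open_valve) and O(¬open_valve) — open_valve is simultaneously obligatory and forbidden, violating the D-axiom.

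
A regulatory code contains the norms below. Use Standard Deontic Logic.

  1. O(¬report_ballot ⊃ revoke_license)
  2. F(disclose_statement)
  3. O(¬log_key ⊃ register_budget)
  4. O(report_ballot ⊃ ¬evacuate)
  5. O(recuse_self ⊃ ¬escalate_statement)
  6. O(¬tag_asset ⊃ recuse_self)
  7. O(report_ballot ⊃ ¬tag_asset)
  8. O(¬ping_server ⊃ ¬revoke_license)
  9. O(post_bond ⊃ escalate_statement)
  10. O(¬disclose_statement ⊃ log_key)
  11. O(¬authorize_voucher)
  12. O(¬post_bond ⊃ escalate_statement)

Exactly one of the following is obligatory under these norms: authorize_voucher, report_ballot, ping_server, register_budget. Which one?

By case analysis on post_bond: premise 9 gives O(post_bond ⊃ escalate_statement) and premise 12 gives O(¬post_bond ⊃ escalate_statement), so O(escalate_statement) either way.
The contrapositive of premise 5 (O(recuse_self ⊃ ¬escalate_statement)) is O(escalate_statement ⊃ ¬recuse_self), and O(escalate_statement) is already established, so O(¬recuse_self).
Premise 6 is O(¬tag_asset ⊃ recuse_self); contrapositively O(¬recuse_self ⊃ tag_asset). Since O(¬recuse_self) holds, K gives O(tag_asset).
The contrapositive of premise 7 (O(report_ballot ⊃ ¬tag_asset)) is O(tag_asset ⊃ ¬report_ballot), and O(tag_asset) is already established, so O(¬report_ballot).
Premise 1 is O(¬report_ballot ⊃ revoke_license); since O(¬report_ballot), deontic closure gives O(revoke_license).
The contrapositive of premise 8 (O(¬ping_server ⊃ ¬revoke_license)) is O(revoke_license ⊃ ping_server), and O(revoke_license) is already established, so O(ping_server).
So O(ping_server) holds — ping_server is obligatory. None of the other listed options is made obligatory by any chain of premises.

ping_server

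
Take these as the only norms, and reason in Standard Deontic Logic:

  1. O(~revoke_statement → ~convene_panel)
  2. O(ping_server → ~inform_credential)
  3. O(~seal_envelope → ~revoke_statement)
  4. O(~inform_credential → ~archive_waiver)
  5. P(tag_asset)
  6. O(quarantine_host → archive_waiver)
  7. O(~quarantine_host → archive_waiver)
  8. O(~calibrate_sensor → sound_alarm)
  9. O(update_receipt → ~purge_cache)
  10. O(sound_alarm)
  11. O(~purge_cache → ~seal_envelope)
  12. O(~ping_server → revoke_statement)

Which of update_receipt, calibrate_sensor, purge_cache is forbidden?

update_receipt

By case analysis on ~quarantine_host: premise 7 gives O(~quarantine_host → archive_waiver) and premise 6 gives O(quarantine_host → archive_waiver), so O(archive_waiver) either way.
Premise 4, O(~inform_credential → ~archive_waiver), contraposes to O(archive_waiver → inform_credential); with O(archive_waiver) we get O(inform_credential).
Premise 2, O(ping_server → ~inform_credential), contraposes to O(inform_credential → ~ping_server); with O(inform_credential) we get O(~ping_server).
Applying K to premise 12 (O(~ping_server → revoke_statement)) and O(~ping_server) yields O(revoke_statement).
Premise 3, O(~seal_envelope → ~revoke_statement), contraposes to O(revoke_statement → seal_envelope); with O(revoke_statement) we get O(seal_envelope).
The contrapositive of premise 11 (O(~purge_cache → ~seal_envelope)) is O(seal_envelope → purge_cache), and O(seal_envelope) is already established, so O(purge_cache).
Premise 9 is O(update_receipt → ~purge_cache); contrapositively O(purge_cache → ~update_receipt). Since O(purge_cache) holds, K gives O(~update_receipt).
So O(~update_receipt) holds, i.e. update_receipt is forbidden. None of the other listed options is forbidden under the premises.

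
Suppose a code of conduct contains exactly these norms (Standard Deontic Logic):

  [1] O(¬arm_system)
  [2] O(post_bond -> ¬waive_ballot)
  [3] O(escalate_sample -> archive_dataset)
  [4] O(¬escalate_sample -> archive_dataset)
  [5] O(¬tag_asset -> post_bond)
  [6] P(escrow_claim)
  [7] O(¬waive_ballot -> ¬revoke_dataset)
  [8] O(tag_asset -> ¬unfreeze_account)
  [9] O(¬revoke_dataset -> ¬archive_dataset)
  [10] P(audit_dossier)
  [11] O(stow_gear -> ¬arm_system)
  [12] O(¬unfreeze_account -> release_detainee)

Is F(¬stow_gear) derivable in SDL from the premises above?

Premise 11 is O(stow_gear -> ¬arm_system); even if O(¬arm_system) held, inferring O(stow_gear) would be affirming the consequent — invalid.
No other premise forces O(stow_gear). An ideal world satisfying every premise can still have ¬stow_gear true, so F(¬stow_gear) is not derivable.

No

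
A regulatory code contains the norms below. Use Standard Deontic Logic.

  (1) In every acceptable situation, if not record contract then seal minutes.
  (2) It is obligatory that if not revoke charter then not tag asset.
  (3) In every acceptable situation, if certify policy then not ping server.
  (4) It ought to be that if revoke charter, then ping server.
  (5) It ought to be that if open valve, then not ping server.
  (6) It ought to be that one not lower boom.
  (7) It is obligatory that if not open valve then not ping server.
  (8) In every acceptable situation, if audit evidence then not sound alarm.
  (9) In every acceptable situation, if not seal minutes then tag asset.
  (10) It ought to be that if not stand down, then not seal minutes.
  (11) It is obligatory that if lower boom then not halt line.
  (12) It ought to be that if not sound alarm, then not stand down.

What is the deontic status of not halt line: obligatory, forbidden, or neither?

Premise 11 is O(lower_boom → ¬halt_line), but O(lower_boom) is not derivable from the premises, so it does not yield O(¬halt_line).
No premise or chain of K-axiom applications forces O(¬halt_line), and none forces O(halt_line). So ¬halt_line is neither obligatory nor forbidden under these norms.

Neither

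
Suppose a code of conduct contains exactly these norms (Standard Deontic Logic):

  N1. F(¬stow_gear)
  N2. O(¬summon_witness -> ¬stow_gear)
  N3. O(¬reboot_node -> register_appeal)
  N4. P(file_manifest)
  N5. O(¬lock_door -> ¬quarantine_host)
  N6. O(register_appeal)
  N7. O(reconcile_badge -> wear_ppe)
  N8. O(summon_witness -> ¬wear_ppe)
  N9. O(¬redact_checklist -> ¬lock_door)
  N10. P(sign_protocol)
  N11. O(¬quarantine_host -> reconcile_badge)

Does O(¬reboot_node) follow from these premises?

Premise 3 is O(¬reboot_node -> register_appeal); even if O(register_appeal) held, inferring O(¬reboot_node) would be affirming the consequent — invalid.
No other premise forces O(¬reboot_node). An ideal world satisfying every premise can still have ¬reboot_node false, so O(¬reboot_node) is not derivable.

No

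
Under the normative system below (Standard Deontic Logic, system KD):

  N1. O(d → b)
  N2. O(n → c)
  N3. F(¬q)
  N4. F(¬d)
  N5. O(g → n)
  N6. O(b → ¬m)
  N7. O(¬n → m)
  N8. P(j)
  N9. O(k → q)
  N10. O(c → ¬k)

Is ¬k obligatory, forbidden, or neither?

Premise 4, F(¬d), is equivalent to O(d).
Premise 1 is O(d → b); since O(d), deontic closure gives O(b).
Applying K to premise 6 (O(b → ¬m)) and O(b) yields O(¬m).
Premise 7 is O(¬n → m); contrapositively O(¬m → n). Since O(¬m) holds, K gives O(n).
With premise 2, O(n → c), the K-axiom yields O(c).
From O(c) and premise 10, O(c → ¬k), we obtain O(¬k).
Premises 3, 5, 8, 9 do not contribute to this derivation.
Hence ¬k is obligatory.

Obligatory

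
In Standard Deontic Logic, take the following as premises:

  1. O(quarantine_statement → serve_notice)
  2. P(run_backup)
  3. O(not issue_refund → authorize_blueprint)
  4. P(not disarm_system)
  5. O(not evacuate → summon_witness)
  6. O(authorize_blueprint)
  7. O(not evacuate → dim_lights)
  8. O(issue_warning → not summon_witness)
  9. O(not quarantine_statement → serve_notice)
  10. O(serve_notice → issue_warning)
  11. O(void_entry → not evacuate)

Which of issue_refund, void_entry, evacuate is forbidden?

By case analysis on quarantine_statement: premise 1 gives O(quarantine_statement → serve_notice) and premise 9 gives O(not quarantine_statement → serve_notice), so O(serve_notice) either way.
From O(serve_notice) and premise 10, O(serve_notice → issue_warning), we obtain O(issue_warning).
Applying K to premise 8 (O(issue_warning → not summon_witness)) and O(issue_warning) yields O(not summon_witness).
Premise 5 is O(not evacuate → summon_witness); contrapositively O(not summon_witness → evacuate). Since O(not summon_witness) holds, K gives O(evacuate).
Premise 11, O(void_entry → not evacuate), contraposes to O(evacuate → not void_entry); with O(evacuate) we get O(not void_entry).
So O(not void_entry) holds, i.e. void_entry is forbidden. None of the other listed options is forbidden under the premises.

void_entry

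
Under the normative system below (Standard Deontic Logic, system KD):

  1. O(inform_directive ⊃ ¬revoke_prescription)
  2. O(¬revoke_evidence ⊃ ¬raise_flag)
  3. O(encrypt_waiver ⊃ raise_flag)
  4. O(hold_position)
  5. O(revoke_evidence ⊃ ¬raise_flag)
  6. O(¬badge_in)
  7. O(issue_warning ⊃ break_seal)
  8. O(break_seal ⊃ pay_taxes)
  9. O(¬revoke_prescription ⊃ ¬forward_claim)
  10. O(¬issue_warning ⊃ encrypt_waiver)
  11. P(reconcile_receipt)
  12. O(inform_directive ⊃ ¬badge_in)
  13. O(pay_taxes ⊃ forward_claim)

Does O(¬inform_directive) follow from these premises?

Premises 2 and 5 cover both cases: O(¬revoke_evidence ⊃ ¬raise_flag) and O(revoke_evidence ⊃ ¬raise_flag). Since ¬revoke_evidence ∨ revoke_evidence is a tautology, O(¬raise_flag) follows.
Premise 3 is O(encrypt_waiver ⊃ raise_flag); contrapositively O(¬raise_flag ⊃ ¬encrypt_waiver). Since O(¬raise_flag) holds, K gives O(¬encrypt_waiver).
The contrapositive of premise 10 (O(¬issue_warning ⊃ encrypt_waiver)) is O(¬encrypt_waiver ⊃ issue_warning), and O(¬encrypt_waiver) is already established, so O(issue_warning).
From O(issue_warning) and premise 7, O(issue_warning ⊃ break_seal), we obtain O(break_seal).
Premise 8 is O(break_seal ⊃ pay_taxes); since O(break_seal), deontic closure gives O(pay_taxes).
With premise 13, O(pay_taxes ⊃ forward_claim), the K-axiom yields O(forward_claim).
Premise 9 is O(¬revoke_prescription ⊃ ¬forward_claim); contrapositively O(forward_claim ⊃ revoke_prescription). Since O(forward_claim) holds, K gives O(revoke_prescription).
Premise 1 is O(inform_directive ⊃ ¬revoke_prescription); contrapositively O(revoke_prescription ⊃ ¬inform_directive). Since O(revoke_prescription) holds, K gives O(¬inform_directive).
Premises 4, 6, 11, 12 do not contribute to this derivation.
So O(¬inform_directive) follows.

Yes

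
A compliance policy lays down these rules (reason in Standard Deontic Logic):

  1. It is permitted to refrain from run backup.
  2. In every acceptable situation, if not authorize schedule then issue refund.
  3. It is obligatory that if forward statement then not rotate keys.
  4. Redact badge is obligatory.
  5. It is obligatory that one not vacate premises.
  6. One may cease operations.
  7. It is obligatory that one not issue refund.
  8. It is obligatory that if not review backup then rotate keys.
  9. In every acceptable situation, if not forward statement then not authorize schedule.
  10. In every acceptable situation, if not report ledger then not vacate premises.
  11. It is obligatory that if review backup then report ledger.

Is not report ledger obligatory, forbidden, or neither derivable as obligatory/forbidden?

Forbidden

From premise 7 we have O(¬issue_refund).
The contrapositive of premise 2 (O(¬authorize_schedule → issue_refund)) is O(¬issue_refund → authorize_schedule), and O(¬issue_refund) is already established, so O(authorize_schedule).
Premise 9, O(¬forward_statement → ¬authorize_schedule), contraposes to O(authorize_schedule → forward_statement); with O(authorize_schedule) we get O(forward_statement).
With premise 3, O(forward_statement → ¬rotate_keys), the K-axiom yields O(¬rotate_keys).
Premise 8 is O(¬review_backup → rotate_keys); contrapositively O(¬rotate_keys → review_backup). Since O(¬rotate_keys) holds, K gives O(review_backup).
With premise 11, O(review_backup → report_ledger), the K-axiom yields O(report_ledger).
Premises 1, 4, 5, 6, 10 do not contribute to this derivation.
Thus O(report_ledger), which is F(¬report_ledger): ¬report_ledger is forbidden.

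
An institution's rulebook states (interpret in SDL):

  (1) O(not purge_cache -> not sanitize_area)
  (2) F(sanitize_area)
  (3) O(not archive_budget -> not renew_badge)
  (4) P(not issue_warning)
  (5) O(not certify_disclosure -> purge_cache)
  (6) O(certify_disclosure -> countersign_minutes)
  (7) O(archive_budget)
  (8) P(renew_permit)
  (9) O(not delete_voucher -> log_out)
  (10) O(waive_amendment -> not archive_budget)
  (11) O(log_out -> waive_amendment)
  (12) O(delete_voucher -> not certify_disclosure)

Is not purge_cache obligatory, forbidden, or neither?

Forbidden

Premise 7 gives O(archive_budget).
Premise 10 is O(waive_amendment -> not archive_budget); contrapositively O(archive_budget -> not waive_amendment). Since O(archive_budget) holds, K gives O(not waive_amendment).
Premise 11, O(log_out -> waive_amendment), contraposes to O(not waive_amendment -> not log_out); with O(not waive_amendment) we get O(not log_out).
Premise 9, O(not delete_voucher -> log_out), contraposes to O(not log_out -> delete_voucher); with O(not log_out) we get O(delete_voucher).
Premise 12 is O(delete_voucher -> not certify_disclosure); since O(delete_voucher), deontic closure gives O(not certify_disclosure).
From O(not certify_disclosure) and premise 5, O(not certify_disclosure -> purge_cache), we obtain O(purge_cache).
Premises 1, 2, 3, 4, 6, 8 do not contribute to this derivation.
Thus O(purge_cache), which is F(not purge_cache): not purge_cache is forbidden.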